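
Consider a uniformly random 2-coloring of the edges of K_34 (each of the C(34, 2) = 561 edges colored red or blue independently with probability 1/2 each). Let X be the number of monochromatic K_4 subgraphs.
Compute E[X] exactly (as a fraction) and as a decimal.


Let X = Σ_S X_S over the C(34, 4) = 46376 subsets S of size 4, where X_S = 1 if the K_4 on S is monochromatic.
For a fixed S, the K_4 on S has C(4, 2) = 6 edges. P[all 6 edges red] = (1/2)^6, and likewise for blue, so P[monochromatic] = 2·(1/2)^6 = 2^{1 − 6} = 1/32.
Summing: E[X] = C(34, 4) · 2^{1 − 6} = 46376 · 1/32 = 5797/4.
Numerically: E[X] ≈ 1449.25000.

E[X] = C(34,4)·2^(1−C(4,2)) = 5797/4 ≈ 1449.25000.


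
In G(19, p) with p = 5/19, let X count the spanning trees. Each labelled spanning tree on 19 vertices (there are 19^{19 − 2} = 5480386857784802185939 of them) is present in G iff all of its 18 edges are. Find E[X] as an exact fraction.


K_19 has 19^{19 − 2} = 5480386857784802185939 labelled spanning trees.
For each such spanning tree H, let X_H = 1 if all 18 edges of H are present in G. Then P[X_H = 1] = p^{18} = (5/19)^{18} = 3814697265625/104127350297911241532841.
By linearity of expectation: E[X] = Σ_H E[X_H] = 5480386857784802185939 · p^{18} = 5480386857784802185939 · 3814697265625/104127350297911241532841 = 3814697265625/19.
Numerically: E[X] ≈ 2.01e+11.

E[X] = 5480386857784802185939 · (5/19)^{18} = 3814697265625/19 ≈ 2.01e+11.


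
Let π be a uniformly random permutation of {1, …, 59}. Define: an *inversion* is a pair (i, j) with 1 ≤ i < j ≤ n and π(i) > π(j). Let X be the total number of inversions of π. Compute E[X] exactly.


Write X = Σ X_I over the C(59, 2) = 1711 pairs i < j, with X_I the indicator of one inversion.
There are 1711 indicators.
For each fixed pair i < j, the values π(i) and π(j) are two distinct elements of {1, …, 59} in uniformly random order; by symmetry P[π(i) > π(j)] = 1/2.
By linearity: E[X] = 1711 · (1/2) = C(59, 2) · (1/2) = 1711/2 = 1711/2 ≈ 855.500000.

E[X] = 1711/2 = 855.500000.


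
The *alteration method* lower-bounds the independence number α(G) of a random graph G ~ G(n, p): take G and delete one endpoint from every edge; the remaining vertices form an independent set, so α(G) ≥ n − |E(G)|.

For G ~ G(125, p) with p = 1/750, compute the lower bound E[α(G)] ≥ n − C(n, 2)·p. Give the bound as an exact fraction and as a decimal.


E[|E(G)|] = C(125, 2)·p = 7750 · (1/750) = 31/3.
E[α(G)] ≥ n − E[|E(G)|] = 125 − 31/3 = 344/3.
Numerically: ≈ 114.667.
(This is only a lower bound; the true E[α(G)] may be larger.)

E[α(G)] ≥ 344/3 ≈ 114.667.


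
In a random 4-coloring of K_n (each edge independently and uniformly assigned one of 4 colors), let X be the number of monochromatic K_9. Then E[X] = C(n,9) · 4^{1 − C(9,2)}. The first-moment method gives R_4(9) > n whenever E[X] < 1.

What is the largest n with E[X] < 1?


We need C(n, 9) · 4^{1 − 36} < 1, i.e. C(n, 9) < 4^{36 − 1} = 1180591620717411303424.
Check values of n near the boundary:
  n = 908: C(908, 9) = 1111058428637338083100; 1111058428637338083100 < 1180591620717411303424? YES
  n = 909: C(909, 9) = 1122169012923711463931; 1122169012923711463931 < 1180591620717411303424? YES
  n = 910: C(910, 9) = 1133378248346922788210; 1133378248346922788210 < 1180591620717411303424? YES
  n = 911: C(911, 9) = 1144686900492291197405; 1144686900492291197405 < 1180591620717411303424? YES
  n = 912: C(912, 9) = 1156095740032081475120; 1156095740032081475120 < 1180591620717411303424? YES
  n = 913: C(913, 9) = 1167605542753639808390; 1167605542753639808390 < 1180591620717411303424? YES
  n = 914: C(914, 9) = 1179217089587653905932; 1179217089587653905932 < 1180591620717411303424? YES
  n = 915: C(915, 9) = 1190931166636537885130; 1190931166636537885130 < 1180591620717411303424? NO
The largest n with C(n, 9) < 1180591620717411303424 is n = 914 (where E[X] = 294804272396913476483/295147905179352825856 ≈ 0.99884). Hence R_4(9) > 914, i.e. R_4(9) ≥ 915.

Largest n = 914; hence R_4(9) > 914.


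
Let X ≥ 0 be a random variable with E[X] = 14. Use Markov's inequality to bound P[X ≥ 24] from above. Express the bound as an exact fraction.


μ = E[X] = 14, a = 24.
Markov: P[X ≥ 24] ≤ μ/a = (14)/24 = 7/12.
Numerically: ≈ 0.583.
(Since a = 24 > μ = 14.000, the bound 7/12 is < 1 and informative.)

P[X ≥ 24] ≤ 7/12 ≈ 0.583.


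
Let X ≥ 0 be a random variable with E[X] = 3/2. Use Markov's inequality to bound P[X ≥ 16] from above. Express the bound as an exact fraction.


μ = E[X] = 3/2, a = 16.
Markov: P[X ≥ 16] ≤ μ/a = (3/2)/16 = 3/32.
Numerically: ≈ 0.09375.
(Since a = 16 > μ = 1.50000, the bound 3/32 is < 1 and informative.)

P[X ≥ 16] ≤ 3/32 ≈ 0.09375.


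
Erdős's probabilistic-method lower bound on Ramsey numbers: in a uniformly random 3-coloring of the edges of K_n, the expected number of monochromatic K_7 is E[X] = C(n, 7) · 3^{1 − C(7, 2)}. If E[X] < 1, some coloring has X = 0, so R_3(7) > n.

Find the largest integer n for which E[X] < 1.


We need C(n, 7) · 3^{1 − 21} < 1, i.e. C(n, 7) < 3^{21 − 1} = 3486784401.
Check values of n near the boundary:
  n = 77: C(77, 7) = 2404808340; 2404808340 < 3486784401? YES
  n = 78: C(78, 7) = 2641902120; 2641902120 < 3486784401? YES
  n = 79: C(79, 7) = 2898753715; 2898753715 < 3486784401? YES
  n = 80: C(80, 7) = 3176716400; 3176716400 < 3486784401? YES
  n = 81: C(81, 7) = 3477216600; 3477216600 < 3486784401? YES
  n = 82: C(82, 7) = 3801756816; 3801756816 < 3486784401? NO
The largest n with C(n, 7) < 3486784401 is n = 81 (where E[X] = 42928600/43046721 ≈ 0.9972560). Hence R_3(7) > 81, i.e. R_3(7) ≥ 82.

Largest n = 81; hence R_3(7) > 81.


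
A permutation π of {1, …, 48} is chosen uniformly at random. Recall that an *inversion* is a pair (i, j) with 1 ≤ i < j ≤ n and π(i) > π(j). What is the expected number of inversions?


Write X = Σ X_I over the C(48, 2) = 1128 pairs i < j, with X_I the indicator of one inversion.
There are 1128 indicators.
For each fixed pair i < j, the values π(i) and π(j) are two distinct elements of {1, …, 48} in uniformly random order; by symmetry P[π(i) > π(j)] = 1/2.
By linearity: E[X] = 1128 · (1/2) = C(48, 2) · (1/2) = 1128/2 = 564 ≈ 564.000.

E[X] = 564 = 564.000.


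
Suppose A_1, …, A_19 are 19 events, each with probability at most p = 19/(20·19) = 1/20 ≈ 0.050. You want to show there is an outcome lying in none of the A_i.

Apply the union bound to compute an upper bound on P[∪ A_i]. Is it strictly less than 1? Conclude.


Union bound: P[∪_{i=1}^{19} A_i] ≤ Σ_i P[A_i] ≤ 19·p = 19·(1/20) = 19/20.
Numerically: 19/20 ≈ 0.950.
Is 19/20 < 1? YES.
Since P[∪ A_i] ≤ 19/20 < 1, the complement has P[∩ A_i^c] ≥ 1 − 19/20 = 1/20 > 0, so some outcome avoids every A_i.

19·p = 19/20 ≈ 0.950; existence CERTIFIED by the union bound.


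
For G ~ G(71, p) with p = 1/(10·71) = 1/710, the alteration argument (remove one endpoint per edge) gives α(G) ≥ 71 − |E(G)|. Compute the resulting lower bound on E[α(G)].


E[|E(G)|] = C(71, 2)·p = 2485 · (1/710) = 7/2.
E[α(G)] ≥ n − E[|E(G)|] = 71 − 7/2 = 135/2.
Numerically: ≈ 67.5000.
(This is only a lower bound; the true E[α(G)] may be larger.)

E[α(G)] ≥ 135/2 ≈ 67.5000.


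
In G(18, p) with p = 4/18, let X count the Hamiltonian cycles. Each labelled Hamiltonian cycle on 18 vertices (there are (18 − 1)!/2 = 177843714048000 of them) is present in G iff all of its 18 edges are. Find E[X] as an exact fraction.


K_18 has (18 − 1)!/2 = 177843714048000 labelled Hamiltonian cycles.
For each such Hamiltonian cycle H, let X_H = 1 if all 18 edges of H are present in G. Then P[X_H = 1] = p^{18} = (2/9)^{18} = 262144/150094635296999121.
Summing the indicators: E[X] = Σ_H E[X_H] = 177843714048000 · p^{18} = 177843714048000 · 262144/150094635296999121 = 63951526166528000/205891132094649.
Numerically: E[X] ≈ 310.61.

E[X] = 177843714048000 · (2/9)^{18} = 63951526166528000/205891132094649 ≈ 310.61.


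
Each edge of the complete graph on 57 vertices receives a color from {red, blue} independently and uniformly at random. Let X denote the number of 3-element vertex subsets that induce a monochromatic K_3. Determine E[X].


Let X = Σ_S X_S over the C(57, 3) = 29260 subsets S of size 3, where X_S = 1 if the K_3 on S is monochromatic.
For a fixed S, the K_3 on S has C(3, 2) = 3 edges. P[all 3 edges red] = (1/2)^3, and likewise for blue, so P[monochromatic] = 2·(1/2)^3 = 2^{1 − 3} = 1/4.
Summing: E[X] = C(57, 3) · 2^{1 − 3} = 29260 · 1/4 = 7315.
Numerically: E[X] ≈ 7315.00000.

E[X] = C(57,3)·2^(1−C(3,2)) = 7315 ≈ 7315.00000.


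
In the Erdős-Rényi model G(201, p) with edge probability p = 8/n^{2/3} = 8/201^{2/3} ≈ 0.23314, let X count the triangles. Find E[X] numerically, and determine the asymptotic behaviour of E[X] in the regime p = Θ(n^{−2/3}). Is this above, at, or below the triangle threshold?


Number of potential triangles: C(201, 3) = 1333300.
Each occurs with probability p³ ≈ (0.23314)³ ≈ 1.2672954e-02.
By linearity: E[X] = C(201, 3)·p³ ≈ 1333300 · 1.2672954e-02 ≈ 16896.84909.
Since α = 2/3 < 1, p = c/n^{2/3} ≫ 1/n is above the triangle threshold p ~ 1/n. Asymptotically E[X] ~ (c³/6)·n^{3(1−α)} = (8³/6)·n^{1} → ∞; triangles are abundant w.h.p.

E[X] ≈ 16896.84909; in regime p = Θ(1/n^{2/3}) E[X] diverges (above the triangle threshold p ~ 1/n).


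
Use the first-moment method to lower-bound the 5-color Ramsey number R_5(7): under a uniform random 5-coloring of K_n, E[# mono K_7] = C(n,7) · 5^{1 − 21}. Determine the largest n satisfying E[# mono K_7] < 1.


We need C(n, 7) · 5^{1 − 21} < 1, i.e. C(n, 7) < 5^{21 − 1} = 95367431640625.
Check values of n near the boundary:
  n = 337: C(337, 7) = 91989916924632; 91989916924632 < 95367431640625? YES
  n = 338: C(338, 7) = 93935323022736; 93935323022736 < 95367431640625? YES
  n = 339: C(339, 7) = 95915887062372; 95915887062372 < 95367431640625? NO
The largest n with C(n, 7) < 95367431640625 is n = 338 (where E[X] = 93935323022736/95367431640625 ≈ 0.985). Hence R_5(7) > 338, i.e. R_5(7) ≥ 339.

Largest n = 338; hence R_5(7) > 338.


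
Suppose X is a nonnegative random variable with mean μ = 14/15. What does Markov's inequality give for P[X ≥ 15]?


μ = E[X] = 14/15, a = 15.
Markov: P[X ≥ 15] ≤ μ/a = (14/15)/15 = 14/225.
Numerically: ≈ 0.062.
(Since a = 15 > μ = 0.933, the bound 14/225 is < 1 and informative.)

P[X ≥ 15] ≤ 14/225 ≈ 0.062.


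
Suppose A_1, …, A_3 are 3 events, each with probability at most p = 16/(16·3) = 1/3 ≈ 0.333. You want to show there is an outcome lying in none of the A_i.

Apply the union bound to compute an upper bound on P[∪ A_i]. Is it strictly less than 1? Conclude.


Union bound: P[∪_{i=1}^{3} A_i] ≤ Σ_i P[A_i] ≤ 3·p = 3·(1/3) = 1.
Numerically: 1 ≈ 1.000.
Is 1 < 1? NO.
Since the bound 1 is ≥ 1, the union bound is uninformative here; it does NOT by itself certify existence.

3·p = 1 ≈ 1.000; existence NOT certified by the union bound.


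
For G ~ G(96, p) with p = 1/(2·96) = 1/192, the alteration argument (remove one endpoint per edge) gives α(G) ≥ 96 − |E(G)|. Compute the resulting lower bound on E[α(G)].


E[|E(G)|] = C(96, 2)·p = 4560 · (1/192) = 95/4.
E[α(G)] ≥ n − E[|E(G)|] = 96 − 95/4 = 289/4.
Numerically: ≈ 72.25000.
(This is only a lower bound; the true E[α(G)] may be larger.)

E[α(G)] ≥ 289/4 ≈ 72.25000.


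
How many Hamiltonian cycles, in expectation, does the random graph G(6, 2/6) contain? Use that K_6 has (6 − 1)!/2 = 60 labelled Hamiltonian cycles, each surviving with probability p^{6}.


K_6 has (6 − 1)!/2 = 60 labelled Hamiltonian cycles.
For each such Hamiltonian cycle H, let X_H = 1 if all 6 edges of H are present in G. Then P[X_H = 1] = p^{6} = (1/3)^{6} = 1/729.
Summing the indicators: E[X] = Σ_H E[X_H] = 60 · p^{6} = 60 · 1/729 = 20/243.
Numerically: E[X] ≈ 0.0823.

E[X] = 60 · (1/3)^{6} = 20/243 ≈ 0.0823.


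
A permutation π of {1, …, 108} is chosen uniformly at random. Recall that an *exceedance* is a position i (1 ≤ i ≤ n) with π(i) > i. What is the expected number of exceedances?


Write X = Σ_{i=1}^{108} X_i, where X_i = 1_{π(i) > i}.
For each fixed i, π(i) is uniform over {1, …, 108} (marginal of a uniform permutation), so P[π(i) > i] = (n − i)/n. Summing: Σ_{i=1}^{108} (n − i)/n = (0 + 1 + … + 107)/108 = 108(108 − 1)/(2·108) = (108 − 1)/2.
Hence E[X] = Σ_{i=1}^{108} (108 − i)/108 = 107/2 ≈ 53.50000.

E[X] = 107/2 = 53.50000.


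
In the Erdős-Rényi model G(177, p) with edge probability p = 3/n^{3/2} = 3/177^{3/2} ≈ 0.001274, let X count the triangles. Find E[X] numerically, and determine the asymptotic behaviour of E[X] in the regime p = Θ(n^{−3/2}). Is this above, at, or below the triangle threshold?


Number of potential triangles: C(177, 3) = 908600.
Each occurs with probability p³ ≈ (0.001274)³ ≈ 2.0676835e-09.
By linearity: E[X] = C(177, 3)·p³ ≈ 908600 · 2.0676835e-09 ≈ 0.00188.
Since α = 3/2 > 1, p = c/n^{3/2} = o(1/n) is below the triangle threshold p ~ 1/n. Asymptotically E[X] ~ (c³/6)·n^{3(1−α)} = (3³/6)·n^{-1.5} → 0, so by Markov's inequality G has no triangles w.h.p.

E[X] ≈ 0.00188; in regime p = Θ(1/n^{3/2}) E[X] tends to 0 (below the triangle threshold p ~ 1/n).


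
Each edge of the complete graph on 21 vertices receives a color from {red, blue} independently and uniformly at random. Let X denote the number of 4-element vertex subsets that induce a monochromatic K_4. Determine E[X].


Let X = Σ_S X_S over the C(21, 4) = 5985 subsets S of size 4, where X_S = 1 if the K_4 on S is monochromatic.
For a fixed S, the K_4 on S has C(4, 2) = 6 edges. P[all 6 edges red] = (1/2)^6, and likewise for blue, so P[monochromatic] = 2·(1/2)^6 = 2^{1 − 6} = 1/32.
Summing: E[X] = C(21, 4) · 2^{1 − 6} = 5985 · 1/32 = 5985/32.
Numerically: E[X] ≈ 187.031.

E[X] = C(21,4)·2^(1−C(4,2)) = 5985/32 ≈ 187.031.


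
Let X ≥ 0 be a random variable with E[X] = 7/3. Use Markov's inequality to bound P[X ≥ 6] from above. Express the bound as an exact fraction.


μ = E[X] = 7/3, a = 6.
Markov: P[X ≥ 6] ≤ μ/a = (7/3)/6 = 7/18.
Numerically: ≈ 0.388889.
(Since a = 6 > μ = 2.333333, the bound 7/18 is < 1 and informative.)

P[X ≥ 6] ≤ 7/18 ≈ 0.388889.


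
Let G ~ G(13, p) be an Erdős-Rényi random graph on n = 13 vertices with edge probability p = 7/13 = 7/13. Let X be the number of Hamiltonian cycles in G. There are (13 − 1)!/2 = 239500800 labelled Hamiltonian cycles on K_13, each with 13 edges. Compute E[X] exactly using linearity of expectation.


K_13 has (13 − 1)!/2 = 239500800 labelled Hamiltonian cycles.
For each such Hamiltonian cycle H, let X_H = 1 if all 13 edges of H are present in G. Then P[X_H = 1] = p^{13} = (7/13)^{13} = 96889010407/302875106592253.
By linearity of expectation: E[X] = Σ_H E[X_H] = 239500800 · p^{13} = 239500800 · 96889010407/302875106592253 = 23204995503684825600/302875106592253.
Numerically: E[X] ≈ 76615.7.

E[X] = 239500800 · (7/13)^{13} = 23204995503684825600/302875106592253 ≈ 76615.7.


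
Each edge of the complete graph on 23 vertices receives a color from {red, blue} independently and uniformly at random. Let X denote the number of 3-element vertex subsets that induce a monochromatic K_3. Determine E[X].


Let X = Σ_S X_S over the C(23, 3) = 1771 subsets S of size 3, where X_S = 1 if the K_3 on S is monochromatic.
For a fixed S, the K_3 on S has C(3, 2) = 3 edges. P[all 3 edges red] = (1/2)^3, and likewise for blue, so P[monochromatic] = 2·(1/2)^3 = 2^{1 − 3} = 1/4.
By linearity: E[X] = C(23, 3) · 2^{1 − 3} = 1771 · 1/4 = 1771/4.
Numerically: E[X] ≈ 442.7500.

E[X] = C(23,3)·2^(1−C(3,2)) = 1771/4 ≈ 442.7500.


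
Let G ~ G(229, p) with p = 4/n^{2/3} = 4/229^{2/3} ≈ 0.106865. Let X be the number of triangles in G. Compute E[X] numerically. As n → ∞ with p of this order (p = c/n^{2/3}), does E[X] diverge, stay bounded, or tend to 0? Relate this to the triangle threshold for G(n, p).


Number of potential triangles: C(229, 3) = 1975354.
Each occurs with probability p³ ≈ (0.106865)³ ≈ 1.22041914e-03.
By linearity: E[X] = C(229, 3)·p³ ≈ 1975354 · 1.22041914e-03 ≈ 2410.759825.
Since α = 2/3 < 1, p = c/n^{2/3} ≫ 1/n is above the triangle threshold p ~ 1/n. Asymptotically E[X] ~ (c³/6)·n^{3(1−α)} = (4³/6)·n^{1} → ∞; triangles are abundant w.h.p.

E[X] ≈ 2410.759825; in regime p = Θ(1/n^{2/3}) E[X] diverges (above the triangle threshold p ~ 1/n).


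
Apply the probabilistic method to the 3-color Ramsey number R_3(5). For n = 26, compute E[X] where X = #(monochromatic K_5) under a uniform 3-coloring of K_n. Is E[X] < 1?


E[X] = C(26, 5) · 3^{1 − 10} = 65780 · 3^{−9} = 65780/19683.
As a reduced fraction: E[X] = 65780/19683 ≈ 3.341970.
Is E[X] < 1? NO.
Since E[X] ≥ 1, the first-moment bound is inconclusive at n = 26; it does NOT by itself certify R_3(5) > 26.

E[X] = 65780/19683 ≈ 3.341970; E[X] ≥ 1; first-moment method inconclusive here.


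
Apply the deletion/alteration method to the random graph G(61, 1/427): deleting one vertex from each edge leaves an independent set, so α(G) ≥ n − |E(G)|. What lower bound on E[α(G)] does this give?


E[|E(G)|] = C(61, 2)·p = 1830 · (1/427) = 30/7.
E[α(G)] ≥ n − E[|E(G)|] = 61 − 30/7 = 397/7.
Numerically: ≈ 56.714286.
(This is only a lower bound; the true E[α(G)] may be larger.)

E[α(G)] ≥ 397/7 ≈ 56.714286.


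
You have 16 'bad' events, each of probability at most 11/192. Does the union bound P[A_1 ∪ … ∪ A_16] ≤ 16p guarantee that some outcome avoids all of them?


Union bound: P[∪_{i=1}^{16} A_i] ≤ Σ_i P[A_i] ≤ 16·p = 16·(11/192) = 11/12.
Numerically: 11/12 ≈ 0.916667.
Is 11/12 < 1? YES.
Since P[∪ A_i] ≤ 11/12 < 1, the complement has P[∩ A_i^c] ≥ 1 − 11/12 = 1/12 > 0, so some outcome avoids every A_i.

16·p = 11/12 ≈ 0.916667; existence CERTIFIED by the union bound.


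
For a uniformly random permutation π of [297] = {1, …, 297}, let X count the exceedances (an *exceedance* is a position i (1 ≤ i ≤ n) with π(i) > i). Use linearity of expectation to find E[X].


Write X = Σ_{i=1}^{297} X_i, where X_i = 1_{π(i) > i}.
For each fixed i, π(i) is uniform over {1, …, 297} (marginal of a uniform permutation), so P[π(i) > i] = (n − i)/n. Summing: Σ_{i=1}^{297} (n − i)/n = (0 + 1 + … + 296)/297 = 297(297 − 1)/(2·297) = (297 − 1)/2.
Hence E[X] = Σ_{i=1}^{297} (297 − i)/297 = 148 ≈ 148.000.

E[X] = 148 = 148.000.


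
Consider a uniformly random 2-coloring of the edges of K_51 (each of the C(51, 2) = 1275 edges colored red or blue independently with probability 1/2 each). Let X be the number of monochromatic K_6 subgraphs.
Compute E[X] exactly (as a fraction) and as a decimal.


Let X = Σ_S X_S over the C(51, 6) = 18009460 subsets S of size 6, where X_S = 1 if the K_6 on S is monochromatic.
For a fixed S, the K_6 on S has C(6, 2) = 15 edges. P[all 15 edges red] = (1/2)^15, and likewise for blue, so P[monochromatic] = 2·(1/2)^15 = 2^{1 − 15} = 1/16384.
Summing: E[X] = C(51, 6) · 2^{1 − 15} = 18009460 · 1/16384 = 4502365/4096.
Numerically: E[X] ≈ 1099.2102.

E[X] = C(51,6)·2^(1−C(6,2)) = 4502365/4096 ≈ 1099.2102.


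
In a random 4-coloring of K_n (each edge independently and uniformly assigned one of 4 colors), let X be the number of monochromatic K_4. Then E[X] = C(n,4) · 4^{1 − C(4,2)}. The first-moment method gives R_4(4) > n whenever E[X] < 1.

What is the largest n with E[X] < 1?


We need C(n, 4) · 4^{1 − 6} < 1, i.e. C(n, 4) < 4^{6 − 1} = 1024.
Check values of n near the boundary:
  n = 12: C(12, 4) = 495; 495 < 1024? YES
  n = 13: C(13, 4) = 715; 715 < 1024? YES
  n = 14: C(14, 4) = 1001; 1001 < 1024? YES
  n = 15: C(15, 4) = 1365; 1365 < 1024? NO
The largest n with C(n, 4) < 1024 is n = 14 (where E[X] = 1001/1024 ≈ 0.9775391). Hence R_4(4) > 14, i.e. R_4(4) ≥ 15.

Largest n = 14; hence R_4(4) > 14.


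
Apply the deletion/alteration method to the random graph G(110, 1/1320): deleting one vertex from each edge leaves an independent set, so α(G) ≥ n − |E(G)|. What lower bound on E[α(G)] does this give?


E[|E(G)|] = C(110, 2)·p = 5995 · (1/1320) = 109/24.
E[α(G)] ≥ n − E[|E(G)|] = 110 − 109/24 = 2531/24.
Numerically: ≈ 105.45833.
(This is only a lower bound; the true E[α(G)] may be larger.)

E[α(G)] ≥ 2531/24 ≈ 105.45833.


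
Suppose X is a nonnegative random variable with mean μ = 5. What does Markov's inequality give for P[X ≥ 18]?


μ = E[X] = 5, a = 18.
Markov: P[X ≥ 18] ≤ μ/a = (5)/18 = 5/18.
Numerically: ≈ 0.2778.
(Since a = 18 > μ = 5.0000, the bound 5/18 is < 1 and informative.)

P[X ≥ 18] ≤ 5/18 ≈ 0.2778.


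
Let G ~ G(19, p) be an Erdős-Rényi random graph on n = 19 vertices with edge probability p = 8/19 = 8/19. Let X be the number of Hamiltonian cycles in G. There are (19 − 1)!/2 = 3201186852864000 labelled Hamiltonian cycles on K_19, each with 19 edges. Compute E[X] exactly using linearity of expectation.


K_19 has (19 − 1)!/2 = 3201186852864000 labelled Hamiltonian cycles.
For each such Hamiltonian cycle H, let X_H = 1 if all 19 edges of H are present in G. Then P[X_H = 1] = p^{19} = (8/19)^{19} = 144115188075855872/1978419655660313589123979.
Summing the indicators: E[X] = Σ_H E[X_H] = 3201186852864000 · p^{19} = 3201186852864000 · 144115188075855872/1978419655660313589123979 = 461339645366452518590934417408000/1978419655660313589123979.
Numerically: E[X] ≈ 2.332e+08.

E[X] = 3201186852864000 · (8/19)^{19} = 461339645366452518590934417408000/1978419655660313589123979 ≈ 2.332e+08.


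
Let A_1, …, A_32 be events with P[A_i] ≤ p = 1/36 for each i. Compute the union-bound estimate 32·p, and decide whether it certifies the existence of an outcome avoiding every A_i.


Union bound: P[∪_{i=1}^{32} A_i] ≤ Σ_i P[A_i] ≤ 32·p = 32·(1/36) = 8/9.
Numerically: 8/9 ≈ 0.88889.
Is 8/9 < 1? YES.
Since P[∪ A_i] ≤ 8/9 < 1, the complement has P[∩ A_i^c] ≥ 1 − 8/9 = 1/9 > 0, so some outcome avoids every A_i.

32·p = 8/9 ≈ 0.88889; existence CERTIFIED by the union bound.


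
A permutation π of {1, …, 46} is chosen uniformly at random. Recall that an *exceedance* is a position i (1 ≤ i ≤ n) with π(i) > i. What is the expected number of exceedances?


Write X = Σ_{i=1}^{46} X_i, where X_i = 1_{π(i) > i}.
For each fixed i, π(i) is uniform over {1, …, 46} (marginal of a uniform permutation), so P[π(i) > i] = (n − i)/n. Summing: Σ_{i=1}^{46} (n − i)/n = (0 + 1 + … + 45)/46 = 46(46 − 1)/(2·46) = (46 − 1)/2.
Hence E[X] = Σ_{i=1}^{46} (46 − i)/46 = 45/2 ≈ 22.50000.

E[X] = 45/2 = 22.50000.


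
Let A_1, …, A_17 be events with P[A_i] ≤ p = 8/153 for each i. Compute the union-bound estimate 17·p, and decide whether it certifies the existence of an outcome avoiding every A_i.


Union bound: P[∪_{i=1}^{17} A_i] ≤ Σ_i P[A_i] ≤ 17·p = 17·(8/153) = 8/9.
Numerically: 8/9 ≈ 0.888889.
Is 8/9 < 1? YES.
Since P[∪ A_i] ≤ 8/9 < 1, the complement has P[∩ A_i^c] ≥ 1 − 8/9 = 1/9 > 0, so some outcome avoids every A_i.

17·p = 8/9 ≈ 0.888889; existence CERTIFIED by the union bound.


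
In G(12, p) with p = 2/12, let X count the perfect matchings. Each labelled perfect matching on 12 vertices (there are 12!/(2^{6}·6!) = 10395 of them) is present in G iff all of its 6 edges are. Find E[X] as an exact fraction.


K_12 has 12!/(2^{6}·6!) = 10395 labelled perfect matchings.
For each such perfect matching H, let X_H = 1 if all 6 edges of H are present in G. Then P[X_H = 1] = p^{6} = (1/6)^{6} = 1/46656.
By linearity: E[X] = Σ_H E[X_H] = 10395 · p^{6} = 10395 · 1/46656 = 385/1728.
Numerically: E[X] ≈ 0.222801.

E[X] = 10395 · (1/6)^{6} = 385/1728 ≈ 0.222801.


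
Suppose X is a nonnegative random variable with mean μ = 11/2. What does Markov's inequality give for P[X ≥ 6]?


μ = E[X] = 11/2, a = 6.
Markov: P[X ≥ 6] ≤ μ/a = (11/2)/6 = 11/12.
Numerically: ≈ 0.9167.
(Since a = 6 > μ = 5.5000, the bound 11/12 is < 1 and informative.)

P[X ≥ 6] ≤ 11/12 ≈ 0.9167.


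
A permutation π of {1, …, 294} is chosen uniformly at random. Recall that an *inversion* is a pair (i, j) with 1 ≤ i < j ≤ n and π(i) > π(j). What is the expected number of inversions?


Write X = Σ X_I over the C(294, 2) = 43071 pairs i < j, with X_I the indicator of one inversion.
There are 43071 indicators.
For each fixed pair i < j, the values π(i) and π(j) are two distinct elements of {1, …, 294} in uniformly random order; by symmetry P[π(i) > π(j)] = 1/2.
By linearity: E[X] = 43071 · (1/2) = C(294, 2) · (1/2) = 43071/2 = 43071/2 ≈ 21535.500.

E[X] = 43071/2 = 21535.500.


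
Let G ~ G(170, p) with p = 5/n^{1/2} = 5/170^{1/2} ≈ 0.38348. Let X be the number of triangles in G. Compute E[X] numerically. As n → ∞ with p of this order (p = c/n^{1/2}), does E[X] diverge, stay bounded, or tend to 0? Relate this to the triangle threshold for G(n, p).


Number of potential triangles: C(170, 3) = 804440.
Each occurs with probability p³ ≈ (0.38348)³ ≈ 5.6394484e-02.
By linearity: E[X] = C(170, 3)·p³ ≈ 804440 · 5.6394484e-02 ≈ 45365.97909.
Since α = 1/2 < 1, p = c/n^{1/2} ≫ 1/n is above the triangle threshold p ~ 1/n. Asymptotically E[X] ~ (c³/6)·n^{3(1−α)} = (5³/6)·n^{1.5} → ∞; triangles are abundant w.h.p.

E[X] ≈ 45365.97909; in regime p = Θ(1/n^{1/2}) E[X] diverges (above the triangle threshold p ~ 1/n).


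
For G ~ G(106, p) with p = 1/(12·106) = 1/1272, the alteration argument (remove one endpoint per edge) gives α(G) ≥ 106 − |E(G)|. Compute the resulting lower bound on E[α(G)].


E[|E(G)|] = C(106, 2)·p = 5565 · (1/1272) = 35/8.
E[α(G)] ≥ n − E[|E(G)|] = 106 − 35/8 = 813/8.
Numerically: ≈ 101.625.
(This is only a lower bound; the true E[α(G)] may be larger.)

E[α(G)] ≥ 813/8 ≈ 101.625.


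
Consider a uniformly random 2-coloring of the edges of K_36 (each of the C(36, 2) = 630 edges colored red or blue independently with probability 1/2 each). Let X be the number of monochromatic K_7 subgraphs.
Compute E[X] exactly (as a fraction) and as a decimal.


Let X = Σ_S X_S over the C(36, 7) = 8347680 subsets S of size 7, where X_S = 1 if the K_7 on S is monochromatic.
For a fixed S, the K_7 on S has C(7, 2) = 21 edges. P[all 21 edges red] = (1/2)^21, and likewise for blue, so P[monochromatic] = 2·(1/2)^21 = 2^{1 − 21} = 1/1048576.
By linearity: E[X] = C(36, 7) · 2^{1 − 21} = 8347680 · 1/1048576 = 260865/32768.
Numerically: E[X] ≈ 7.96097.

E[X] = C(36,7)·2^(1−C(7,2)) = 260865/32768 ≈ 7.96097.


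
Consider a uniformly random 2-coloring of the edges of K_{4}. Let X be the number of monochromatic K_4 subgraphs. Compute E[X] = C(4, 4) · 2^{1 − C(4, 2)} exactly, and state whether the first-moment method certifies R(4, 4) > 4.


E[X] = C(4, 4) · 2^{1 − 6} = 1 · 2^{−5} = 1/32.
As a reduced fraction: E[X] = 1/32 ≈ 0.03125.
Is E[X] < 1? YES.
Since E[X] < 1, there exists a 2-coloring of K_{4} with no monochromatic K_4; hence R(4, 4) > 4.

E[X] = 1/32 ≈ 0.03125; E[X] < 1, so R(4, 4) > 4.


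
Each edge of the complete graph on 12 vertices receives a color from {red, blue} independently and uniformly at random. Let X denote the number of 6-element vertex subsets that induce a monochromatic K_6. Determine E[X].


Let X = Σ_S X_S over the C(12, 6) = 924 subsets S of size 6, where X_S = 1 if the K_6 on S is monochromatic.
For a fixed S, the K_6 on S has C(6, 2) = 15 edges. P[all 15 edges red] = (1/2)^15, and likewise for blue, so P[monochromatic] = 2·(1/2)^15 = 2^{1 − 15} = 1/16384.
By linearity of expectation: E[X] = C(12, 6) · 2^{1 − 15} = 924 · 1/16384 = 231/4096.
Numerically: E[X] ≈ 0.0564.

E[X] = C(12,6)·2^(1−C(6,2)) = 231/4096 ≈ 0.0564.


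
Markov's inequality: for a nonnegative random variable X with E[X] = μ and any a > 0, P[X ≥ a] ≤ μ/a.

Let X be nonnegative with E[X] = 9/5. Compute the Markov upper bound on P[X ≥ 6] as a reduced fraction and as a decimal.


μ = E[X] = 9/5, a = 6.
Markov: P[X ≥ 6] ≤ μ/a = (9/5)/6 = 3/10.
Numerically: ≈ 0.300.
(Since a = 6 > μ = 1.800, the bound 3/10 is < 1 and informative.)

P[X ≥ 6] ≤ 3/10 ≈ 0.300.


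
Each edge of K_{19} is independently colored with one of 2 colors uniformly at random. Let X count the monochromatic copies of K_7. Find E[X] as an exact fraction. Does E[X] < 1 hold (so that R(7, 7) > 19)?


E[X] = C(19, 7) · 2^{1 − 21} = 50388 · 2^{−20} = 50388/1048576.
As a reduced fraction: E[X] = 12597/262144 ≈ 0.048.
Is E[X] < 1? YES.
Since E[X] < 1, there exists a 2-coloring of K_{19} with no monochromatic K_7; hence R(7, 7) > 19.

E[X] = 12597/262144 ≈ 0.048; E[X] < 1, so R(7, 7) > 19.


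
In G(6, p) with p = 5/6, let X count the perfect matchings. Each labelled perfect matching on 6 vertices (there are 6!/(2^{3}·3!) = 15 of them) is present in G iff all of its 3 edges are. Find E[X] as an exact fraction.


K_6 has 6!/(2^{3}·3!) = 15 labelled perfect matchings.
For each such perfect matching H, let X_H = 1 if all 3 edges of H are present in G. Then P[X_H = 1] = p^{3} = (5/6)^{3} = 125/216.
Summing the indicators: E[X] = Σ_H E[X_H] = 15 · p^{3} = 15 · 125/216 = 625/72.
Numerically: E[X] ≈ 8.68.

E[X] = 15 · (5/6)^{3} = 625/72 ≈ 8.68.


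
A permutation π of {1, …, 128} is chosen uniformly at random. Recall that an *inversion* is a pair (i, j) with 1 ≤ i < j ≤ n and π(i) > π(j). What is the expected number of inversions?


Write X = Σ X_I over the C(128, 2) = 8128 pairs i < j, with X_I the indicator of one inversion.
There are 8128 indicators.
For each fixed pair i < j, the values π(i) and π(j) are two distinct elements of {1, …, 128} in uniformly random order; by symmetry P[π(i) > π(j)] = 1/2.
By linearity: E[X] = 8128 · (1/2) = C(128, 2) · (1/2) = 8128/2 = 4064 ≈ 4064.000.

E[X] = 4064 = 4064.000.


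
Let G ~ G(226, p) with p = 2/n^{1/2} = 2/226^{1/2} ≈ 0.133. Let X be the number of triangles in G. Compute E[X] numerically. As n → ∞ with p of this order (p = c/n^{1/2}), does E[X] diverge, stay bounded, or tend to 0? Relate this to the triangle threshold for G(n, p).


Number of potential triangles: C(226, 3) = 1898400.
Each occurs with probability p³ ≈ (0.133)³ ≈ 2.35466e-03.
By linearity: E[X] = C(226, 3)·p³ ≈ 1898400 · 2.35466e-03 ≈ 4470.078.
Since α = 1/2 < 1, p = c/n^{1/2} ≫ 1/n is above the triangle threshold p ~ 1/n. Asymptotically E[X] ~ (c³/6)·n^{3(1−α)} = (2³/6)·n^{1.5} → ∞; triangles are abundant w.h.p.

E[X] ≈ 4470.078; in regime p = Θ(1/n^{1/2}) E[X] diverges (above the triangle threshold p ~ 1/n).


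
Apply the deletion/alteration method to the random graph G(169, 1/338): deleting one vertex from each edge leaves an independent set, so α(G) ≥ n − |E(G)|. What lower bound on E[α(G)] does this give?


E[|E(G)|] = C(169, 2)·p = 14196 · (1/338) = 42.
E[α(G)] ≥ n − E[|E(G)|] = 169 − 42 = 127.
Numerically: ≈ 127.0000.
(This is only a lower bound; the true E[α(G)] may be larger.)

E[α(G)] ≥ 127 ≈ 127.0000.


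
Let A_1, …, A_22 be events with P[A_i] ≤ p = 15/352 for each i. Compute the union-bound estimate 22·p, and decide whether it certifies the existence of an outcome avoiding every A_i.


Union bound: P[∪_{i=1}^{22} A_i] ≤ Σ_i P[A_i] ≤ 22·p = 22·(15/352) = 15/16.
Numerically: 15/16 ≈ 0.938.
Is 15/16 < 1? YES.
Since P[∪ A_i] ≤ 15/16 < 1, the complement has P[∩ A_i^c] ≥ 1 − 15/16 = 1/16 > 0, so some outcome avoids every A_i.

22·p = 15/16 ≈ 0.938; existence CERTIFIED by the union bound.


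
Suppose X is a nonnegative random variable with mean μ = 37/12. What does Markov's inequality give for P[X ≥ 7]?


μ = E[X] = 37/12, a = 7.
Markov: P[X ≥ 7] ≤ μ/a = (37/12)/7 = 37/84.
Numerically: ≈ 0.440476.
(Since a = 7 > μ = 3.083333, the bound 37/84 is < 1 and informative.)

P[X ≥ 7] ≤ 37/84 ≈ 0.440476.


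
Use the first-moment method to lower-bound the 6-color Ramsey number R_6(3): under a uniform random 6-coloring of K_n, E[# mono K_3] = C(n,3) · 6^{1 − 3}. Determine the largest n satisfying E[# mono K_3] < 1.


We need C(n, 3) · 6^{1 − 3} < 1, i.e. C(n, 3) < 6^{3 − 1} = 36.
Check values of n near the boundary:
  n = 6: C(6, 3) = 20; 20 < 36? YES
  n = 7: C(7, 3) = 35; 35 < 36? YES
  n = 8: C(8, 3) = 56; 56 < 36? NO
The largest n with C(n, 3) < 36 is n = 7 (where E[X] = 35/36 ≈ 0.9722222). Hence R_6(3) > 7, i.e. R_6(3) ≥ 8.

Largest n = 7; hence R_6(3) > 7.


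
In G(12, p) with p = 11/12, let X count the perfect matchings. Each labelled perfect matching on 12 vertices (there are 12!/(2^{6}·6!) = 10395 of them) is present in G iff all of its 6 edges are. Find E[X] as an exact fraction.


K_12 has 12!/(2^{6}·6!) = 10395 labelled perfect matchings.
For each such perfect matching H, let X_H = 1 if all 6 edges of H are present in G. Then P[X_H = 1] = p^{6} = (11/12)^{6} = 1771561/2985984.
By linearity: E[X] = Σ_H E[X_H] = 10395 · p^{6} = 10395 · 1771561/2985984 = 682050985/110592.
Numerically: E[X] ≈ 6.17e+03.

E[X] = 10395 · (11/12)^{6} = 682050985/110592 ≈ 6.17e+03.


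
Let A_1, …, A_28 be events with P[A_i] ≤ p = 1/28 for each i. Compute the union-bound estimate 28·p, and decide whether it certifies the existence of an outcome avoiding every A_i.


Union bound: P[∪_{i=1}^{28} A_i] ≤ Σ_i P[A_i] ≤ 28·p = 28·(1/28) = 1.
Numerically: 1 ≈ 1.0000000.
Is 1 < 1? NO.
Since the bound 1 is ≥ 1, the union bound is uninformative here; it does NOT by itself certify existence.

28·p = 1 ≈ 1.0000000; existence NOT certified by the union bound.


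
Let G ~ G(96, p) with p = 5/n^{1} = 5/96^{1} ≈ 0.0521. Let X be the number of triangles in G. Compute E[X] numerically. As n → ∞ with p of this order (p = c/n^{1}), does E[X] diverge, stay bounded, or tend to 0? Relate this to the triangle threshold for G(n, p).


Number of potential triangles: C(96, 3) = 142880.
Each occurs with probability p³ ≈ (0.0521)³ ≈ 1.41285e-04.
By linearity: E[X] = C(96, 3)·p³ ≈ 142880 · 1.41285e-04 ≈ 20.187.
Here α = 1, so p = 5/n is exactly at the triangle threshold p ~ 1/n. Asymptotically E[X] → c³/6 = 5³/6 = 125/6 ≈ 20.833, a bounded constant. In this regime the triangle count is asymptotically Poisson(c³/6).

E[X] ≈ 20.187; in regime p = Θ(1/n^{1}) E[X] stays bounded (at the triangle threshold p ~ 1/n).


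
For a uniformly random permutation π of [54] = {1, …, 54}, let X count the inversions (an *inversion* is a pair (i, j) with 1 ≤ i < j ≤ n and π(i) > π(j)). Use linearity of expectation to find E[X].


Write X = Σ X_I over the C(54, 2) = 1431 pairs i < j, with X_I the indicator of one inversion.
There are 1431 indicators.
For each fixed pair i < j, the values π(i) and π(j) are two distinct elements of {1, …, 54} in uniformly random order; by symmetry P[π(i) > π(j)] = 1/2.
By linearity: E[X] = 1431 · (1/2) = C(54, 2) · (1/2) = 1431/2 = 1431/2 ≈ 715.50000.

E[X] = 1431/2 = 715.50000.


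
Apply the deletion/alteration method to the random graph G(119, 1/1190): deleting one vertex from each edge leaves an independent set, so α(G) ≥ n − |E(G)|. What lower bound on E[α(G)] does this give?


E[|E(G)|] = C(119, 2)·p = 7021 · (1/1190) = 59/10.
E[α(G)] ≥ n − E[|E(G)|] = 119 − 59/10 = 1131/10.
Numerically: ≈ 113.10000.
(This is only a lower bound; the true E[α(G)] may be larger.)

E[α(G)] ≥ 1131/10 ≈ 113.10000.


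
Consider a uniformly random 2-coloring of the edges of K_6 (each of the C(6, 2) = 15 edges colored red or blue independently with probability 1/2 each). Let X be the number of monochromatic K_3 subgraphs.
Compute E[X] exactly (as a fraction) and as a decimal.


Let X = Σ_S X_S over the C(6, 3) = 20 subsets S of size 3, where X_S = 1 if the K_3 on S is monochromatic.
For a fixed S, the K_3 on S has C(3, 2) = 3 edges. P[all 3 edges red] = (1/2)^3, and likewise for blue, so P[monochromatic] = 2·(1/2)^3 = 2^{1 − 3} = 1/4.
By linearity: E[X] = C(6, 3) · 2^{1 − 3} = 20 · 1/4 = 5.
Numerically: E[X] ≈ 5.00000.

E[X] = C(6,3)·2^(1−C(3,2)) = 5 ≈ 5.00000.


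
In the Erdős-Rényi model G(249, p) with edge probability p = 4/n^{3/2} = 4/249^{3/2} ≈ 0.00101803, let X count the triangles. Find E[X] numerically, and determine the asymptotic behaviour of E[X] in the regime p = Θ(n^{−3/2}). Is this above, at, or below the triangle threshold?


Number of potential triangles: C(249, 3) = 2542124.
Each occurs with probability p³ ≈ (0.00101803)³ ≈ 1.05507398e-09.
By linearity: E[X] = C(249, 3)·p³ ≈ 2542124 · 1.05507398e-09 ≈ 0.002682.
Since α = 3/2 > 1, p = c/n^{3/2} = o(1/n) is below the triangle threshold p ~ 1/n. Asymptotically E[X] ~ (c³/6)·n^{3(1−α)} = (4³/6)·n^{-1.5} → 0, so by Markov's inequality G has no triangles w.h.p.

E[X] ≈ 0.002682; in regime p = Θ(1/n^{3/2}) E[X] tends to 0 (below the triangle threshold p ~ 1/n).


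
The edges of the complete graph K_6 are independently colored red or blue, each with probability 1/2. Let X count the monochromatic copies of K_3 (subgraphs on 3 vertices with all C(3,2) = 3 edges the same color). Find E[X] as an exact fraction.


Let X = Σ_S X_S over the C(6, 3) = 20 subsets S of size 3, where X_S = 1 if the K_3 on S is monochromatic.
For a fixed S, the K_3 on S has C(3, 2) = 3 edges. P[all 3 edges red] = (1/2)^3, and likewise for blue, so P[monochromatic] = 2·(1/2)^3 = 2^{1 − 3} = 1/4.
By linearity of expectation: E[X] = C(6, 3) · 2^{1 − 3} = 20 · 1/4 = 5.
Numerically: E[X] ≈ 5.0000.

E[X] = C(6,3)·2^(1−C(3,2)) = 5 ≈ 5.0000.


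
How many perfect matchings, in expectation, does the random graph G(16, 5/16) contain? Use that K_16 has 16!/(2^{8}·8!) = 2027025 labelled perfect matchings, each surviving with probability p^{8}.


K_16 has 16!/(2^{8}·8!) = 2027025 labelled perfect matchings.
For each such perfect matching H, let X_H = 1 if all 8 edges of H are present in G. Then P[X_H = 1] = p^{8} = (5/16)^{8} = 390625/4294967296.
By linearity of expectation: E[X] = Σ_H E[X_H] = 2027025 · p^{8} = 2027025 · 390625/4294967296 = 791806640625/4294967296.
Numerically: E[X] ≈ 184.357.

E[X] = 2027025 · (5/16)^{8} = 791806640625/4294967296 ≈ 184.357.


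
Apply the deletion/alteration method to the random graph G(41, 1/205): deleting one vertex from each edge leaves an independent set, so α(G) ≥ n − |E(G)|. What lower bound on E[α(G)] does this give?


E[|E(G)|] = C(41, 2)·p = 820 · (1/205) = 4.
E[α(G)] ≥ n − E[|E(G)|] = 41 − 4 = 37.
Numerically: ≈ 37.00000.
(This is only a lower bound; the true E[α(G)] may be larger.)

E[α(G)] ≥ 37 ≈ 37.00000.


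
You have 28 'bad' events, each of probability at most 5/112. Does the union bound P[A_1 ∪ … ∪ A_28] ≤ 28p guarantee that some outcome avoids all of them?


Union bound: P[∪_{i=1}^{28} A_i] ≤ Σ_i P[A_i] ≤ 28·p = 28·(5/112) = 5/4.
Numerically: 5/4 ≈ 1.250000.
Is 5/4 < 1? NO.
Since the bound 5/4 is ≥ 1, the union bound is uninformative here; it does NOT by itself certify existence.

28·p = 5/4 ≈ 1.250000; existence NOT certified by the union bound.


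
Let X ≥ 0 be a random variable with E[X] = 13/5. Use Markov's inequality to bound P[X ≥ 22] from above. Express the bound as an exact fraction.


μ = E[X] = 13/5, a = 22.
Markov: P[X ≥ 22] ≤ μ/a = (13/5)/22 = 13/110.
Numerically: ≈ 0.118.
(Since a = 22 > μ = 2.600, the bound 13/110 is < 1 and informative.)

P[X ≥ 22] ≤ 13/110 ≈ 0.118.


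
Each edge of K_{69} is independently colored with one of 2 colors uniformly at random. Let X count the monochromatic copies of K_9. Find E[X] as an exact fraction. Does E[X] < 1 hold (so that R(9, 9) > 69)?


E[X] = C(69, 9) · 2^{1 − 36} = 56672074888 · 2^{−35} = 56672074888/34359738368.
As a reduced fraction: E[X] = 7084009361/4294967296 ≈ 1.649374.
Is E[X] < 1? NO.
Since E[X] ≥ 1, the first-moment bound is inconclusive at n = 69; it does NOT by itself certify R(9, 9) > 69.

E[X] = 7084009361/4294967296 ≈ 1.649374; E[X] ≥ 1; first-moment method inconclusive here.
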